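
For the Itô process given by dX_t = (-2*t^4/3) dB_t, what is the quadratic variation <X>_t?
<X>_t = 4*t^9/81

For an Itô process dX_t = a(t) dt + b(t) dB_t, the quadratic variation is <X>_t = int_0^t b(s)^2 ds (the drift term does not contribute). Here b(s) = -2*s^4/3, so
  b(s)^2 = 4*s^8/9.
Integrating from 0 to t:
  <X>_t = int_0^t (4*s^8/9) ds = 4*t^9/81.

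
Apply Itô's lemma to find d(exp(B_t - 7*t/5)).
d(exp(B_t - 7*t/5)) = (-9*exp(B_t - 7*t/5)/10) dt + (exp(B_t - 7*t/5)) dB_t

Itô's formula for f(t, x): d f(t, B_t) = (f_t + (1/2) f_xx) dt + f_x dB_t. Compute partials of f(t, x) = exp(-7*t/5 + x):
  f_t(t,x)  = -7*exp(-7*t/5 + x)/5
  f_x(t,x)  = exp(-7*t/5 + x)
  f_xx(t,x) = exp(-7*t/5 + x)
Assemble drift = f_t + (1/2) f_xx = -9*exp(-7*t/5 + x)/10 and diffusion = f_x = exp(-7*t/5 + x). Substituting x = B_t:
  d(exp(B_t - 7*t/5)) = (-9*exp(B_t - 7*t/5)/10) dt + (exp(B_t - 7*t/5)) dB_t.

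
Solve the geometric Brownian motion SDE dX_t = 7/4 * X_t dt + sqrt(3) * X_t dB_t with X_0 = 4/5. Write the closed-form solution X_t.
X_t = 4/5 * exp((1/4) * t + (sqrt(3)) * B_t)

For GBM dX = mu X dt + sigma X dB with X_0 = x_0, apply Itô to Y = log X: dY = (mu - sigma^2/2) dt + sigma dB, so Y_t = log(x_0) + (mu - sigma^2/2) t + sigma B_t and hence X_t = x_0 * exp((mu - sigma^2/2) t + sigma B_t).
With mu = 7/4, sigma = sqrt(3), x_0 = 4/5, this gives:
  X_t = 4/5 * exp((1/4) * t + (sqrt(3)) * B_t).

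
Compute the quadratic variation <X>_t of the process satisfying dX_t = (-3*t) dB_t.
<X>_t = 3*t^3

For an Itô process dX_t = a(t) dt + b(t) dB_t, the quadratic variation is <X>_t = int_0^t b(s)^2 ds (the drift term does not contribute). Here b(s) = -3*s, so
  b(s)^2 = 9*s^2.
Integrating from 0 to t:
  <X>_t = int_0^t (9*s^2) ds = 3*t^3.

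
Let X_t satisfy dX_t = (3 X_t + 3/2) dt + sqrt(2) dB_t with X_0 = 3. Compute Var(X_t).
Var(X_t) = exp(6*t)/3 - 1/3

The variance V(t) = Var(X_t) satisfies V'(t) = 2 a V(t) + c^2 with V(0) = 0 (drift coefficient is linear in X, diffusion is constant). With a = 3, c = sqrt(2), the solution is
  V(t) = (c^2 / (2 a)) * (exp(2 a t) - 1)
       = (sqrt(2)^2 / (2*3)) * (exp(6 t) - 1)
       = exp(6*t)/3 - 1/3.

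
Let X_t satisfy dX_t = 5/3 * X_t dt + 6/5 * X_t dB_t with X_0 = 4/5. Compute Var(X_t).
Var(X_t) = 16*(exp(36*t/25) - 1)*exp(10*t/3)/25

For GBM dX = mu X dt + sigma X dB with X_0 = x_0, apply Itô to Y = log X: dY = (mu - sigma^2/2) dt + sigma dB, so Y_t = log(x_0) + (mu - sigma^2/2) t + sigma B_t and hence X_t = x_0 * exp((mu - sigma^2/2) t + sigma B_t).
With mu = 5/3, sigma = 6/5, x_0 = 4/5, this gives:
  X_t = 4/5 * exp((71/75) * t + (6/5) * B_t).
Since sigma*B_t ~ Normal(0, sigma^2 t), E[exp(sigma*B_t)] = exp(sigma^2 t / 2); so E[X_t] = x_0 * exp((mu - sigma^2/2) t) * exp(sigma^2 t / 2) = x_0 * exp(mu t) = 4*exp(5*t/3)/5.
Var(X_t) = E[X_t^2] - (E[X_t])^2 = x_0^2 * exp(2 mu t) * (exp(sigma^2 t) - 1) = 16*(exp(36*t/25) - 1)*exp(10*t/3)/25.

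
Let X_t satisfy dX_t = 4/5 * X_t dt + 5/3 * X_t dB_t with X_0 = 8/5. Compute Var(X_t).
Var(X_t) = 64*(exp(25*t/9) - 1)*exp(8*t/5)/25

For GBM dX = mu X dt + sigma X dB with X_0 = x_0, apply Itô to Y = log X: dY = (mu - sigma^2/2) dt + sigma dB, so Y_t = log(x_0) + (mu - sigma^2/2) t + sigma B_t and hence X_t = x_0 * exp((mu - sigma^2/2) t + sigma B_t).
With mu = 4/5, sigma = 5/3, x_0 = 8/5, this gives:
  X_t = 8/5 * exp((-53/90) * t + (5/3) * B_t).
Since sigma*B_t ~ Normal(0, sigma^2 t), E[exp(sigma*B_t)] = exp(sigma^2 t / 2); so E[X_t] = x_0 * exp((mu - sigma^2/2) t) * exp(sigma^2 t / 2) = x_0 * exp(mu t) = 8*exp(4*t/5)/5.
Var(X_t) = E[X_t^2] - (E[X_t])^2 = x_0^2 * exp(2 mu t) * (exp(sigma^2 t) - 1) = 64*(exp(25*t/9) - 1)*exp(8*t/5)/25.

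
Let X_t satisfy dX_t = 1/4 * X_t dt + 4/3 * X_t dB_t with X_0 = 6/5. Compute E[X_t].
E[X_t] = 6*exp(t/4)/5

For GBM dX = mu X dt + sigma X dB with X_0 = x_0, apply Itô to Y = log X: dY = (mu - sigma^2/2) dt + sigma dB, so Y_t = log(x_0) + (mu - sigma^2/2) t + sigma B_t and hence X_t = x_0 * exp((mu - sigma^2/2) t + sigma B_t).
With mu = 1/4, sigma = 4/3, x_0 = 6/5, this gives:
  X_t = 6/5 * exp((-23/36) * t + (4/3) * B_t).
Since sigma*B_t ~ Normal(0, sigma^2 t), E[exp(sigma*B_t)] = exp(sigma^2 t / 2); so E[X_t] = x_0 * exp((mu - sigma^2/2) t) * exp(sigma^2 t / 2) = x_0 * exp(mu t) = 6*exp(t/4)/5.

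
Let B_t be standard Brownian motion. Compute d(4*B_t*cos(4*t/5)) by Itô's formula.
d(4*B_t*cos(4*t/5)) = (-16*B_t*sin(4*t/5)/5) dt + (4*cos(4*t/5)) dB_t

Itô's formula for f(t, x): d f(t, B_t) = (f_t + (1/2) f_xx) dt + f_x dB_t. Compute partials of f(t, x) = 4*x*cos(4*t/5):
  f_t(t,x)  = -16*x*sin(4*t/5)/5
  f_x(t,x)  = 4*cos(4*t/5)
  f_xx(t,x) = 0
Assemble drift = f_t + (1/2) f_xx = -16*x*sin(4*t/5)/5 and diffusion = f_x = 4*cos(4*t/5). Substituting x = B_t:
  d(4*B_t*cos(4*t/5)) = (-16*B_t*sin(4*t/5)/5) dt + (4*cos(4*t/5)) dB_t.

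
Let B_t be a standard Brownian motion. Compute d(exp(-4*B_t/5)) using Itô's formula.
d(exp(-4*B_t/5)) = (8*exp(-4*B_t/5)/25) dt + (-4*exp(-4*B_t/5)/5) dB_t

Itô's formula for f(B_t) gives d f(B_t) = f'(B_t) dB_t + (1/2) f''(B_t) dt. Compute derivatives of f(x) = exp(-4*x/5):
  f'(x)  = -4*exp(-4*x/5)/5
  f''(x) = 16*exp(-4*x/5)/25
Substitute x = B_t and multiply the f'' term by 1/2:
  drift     = (1/2) * (16*exp(-4*x/5)/25) evaluated at B_t = 8*exp(-4*B_t/5)/25
  diffusion = (-4*exp(-4*x/5)/5) evaluated at B_t = -4*exp(-4*B_t/5)/5
Therefore d(exp(-4*B_t/5)) = (8*exp(-4*B_t/5)/25) dt + (-4*exp(-4*B_t/5)/5) dB_t.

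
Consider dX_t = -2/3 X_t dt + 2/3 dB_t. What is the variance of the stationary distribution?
lim Var(X_t) = 1/3

The OU SDE dX = -theta X dt + sigma dB admits the integrating factor exp(theta t): d(exp(theta t) X_t) = sigma exp(theta t) dB_t. Integrating from 0 to t gives X_t = x_0 * exp(-theta t) + sigma * int_0^t exp(-theta (t-s)) dB_s for any initial x_0. The Itô integral has variance (by the Itô isometry) sigma^2 * int_0^t exp(-2 theta (t - s)) ds = sigma^2 * (1 - exp(-2 theta t)) / (2 theta), independent of x_0.
With theta = 2/3, sigma = 2/3:
  Var(X_t) = (2/3)^2 * (1 - exp(-2*2/3 t)) / (2 * 2/3) = 1/3 - exp(-4*t/3)/3.
As t -> infinity, exp(-2*2/3 t) -> 0, so the stationary variance is sigma^2 / (2 theta) = 1/3.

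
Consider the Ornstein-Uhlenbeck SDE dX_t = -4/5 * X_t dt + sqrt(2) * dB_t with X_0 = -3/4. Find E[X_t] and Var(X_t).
E[X_t] = -3*exp(-4*t/5)/4; Var(X_t) = 5/4 - 5*exp(-8*t/5)/4

The OU SDE dX = -theta X dt + sigma dB admits the integrating factor exp(theta t): d(exp(theta t) X_t) = sigma exp(theta t) dB_t. Integrating from 0 to t:
  X_t = x_0 * exp(-theta t) + sigma * int_0^t exp(-theta (t-s)) dB_s.
The Itô integral has mean 0 and (by the Itô isometry) variance sigma^2 * int_0^t exp(-2 theta (t - s)) ds = sigma^2 * (1 - exp(-2 theta t)) / (2 theta).
With theta = 4/5, sigma = sqrt(2), x_0 = -3/4:
  E[X_t] = -3/4 * exp(-4/5 t) = -3*exp(-4*t/5)/4
  Var(X_t) = (sqrt(2))^2 * (1 - exp(-2*4/5 t)) / (2 * 4/5) = 5/4 - 5*exp(-8*t/5)/4.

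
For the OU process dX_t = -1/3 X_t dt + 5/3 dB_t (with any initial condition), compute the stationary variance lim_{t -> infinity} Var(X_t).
lim Var(X_t) = 25/6

The OU SDE dX = -theta X dt + sigma dB admits the integrating factor exp(theta t): d(exp(theta t) X_t) = sigma exp(theta t) dB_t. Integrating from 0 to t gives X_t = x_0 * exp(-theta t) + sigma * int_0^t exp(-theta (t-s)) dB_s for any initial x_0. The Itô integral has variance (by the Itô isometry) sigma^2 * int_0^t exp(-2 theta (t - s)) ds = sigma^2 * (1 - exp(-2 theta t)) / (2 theta), independent of x_0.
With theta = 1/3, sigma = 5/3:
  Var(X_t) = (5/3)^2 * (1 - exp(-2*1/3 t)) / (2 * 1/3) = 25/6 - 25*exp(-2*t/3)/6.
As t -> infinity, exp(-2*1/3 t) -> 0, so the stationary variance is sigma^2 / (2 theta) = 25/6.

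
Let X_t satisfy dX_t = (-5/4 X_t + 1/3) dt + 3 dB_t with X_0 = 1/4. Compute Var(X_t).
Var(X_t) = 18/5 - 18*exp(-5*t/2)/5

The variance V(t) = Var(X_t) satisfies V'(t) = 2 a V(t) + c^2 with V(0) = 0 (drift coefficient is linear in X, diffusion is constant). With a = -5/4, c = 3, the solution is
  V(t) = (c^2 / (2 a)) * (exp(2 a t) - 1)
       = (3^2 / (2*(-5/4))) * (exp((-5/2) t) - 1)
       = 18/5 - 18*exp(-5*t/2)/5.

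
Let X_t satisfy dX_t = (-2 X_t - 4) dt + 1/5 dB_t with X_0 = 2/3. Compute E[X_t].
E[X_t] = -2 + 8*exp(-2*t)/3

Taking expectations and using E[dB_t] = 0, the mean m(t) = E[X_t] satisfies the ODE m'(t) = a m(t) + b with m(0) = x_0. With a = -2, b = -4, x_0 = 2/3, the solution is
  m(t) = x_0 * exp(a t) + (b/a) * (exp(a t) - 1)
       = (2/3) * exp((-2) t) + ((-4)/(-2)) * (exp((-2) t) - 1)
       = -2 + 8*exp(-2*t)/3.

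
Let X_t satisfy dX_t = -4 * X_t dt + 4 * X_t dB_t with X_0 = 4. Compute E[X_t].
E[X_t] = 4*exp(-4*t)

For GBM dX = mu X dt + sigma X dB with X_0 = x_0, apply Itô to Y = log X: dY = (mu - sigma^2/2) dt + sigma dB, so Y_t = log(x_0) + (mu - sigma^2/2) t + sigma B_t and hence X_t = x_0 * exp((mu - sigma^2/2) t + sigma B_t).
With mu = -4, sigma = 4, x_0 = 4, this gives:
  X_t = 4 * exp((-12) * t + (4) * B_t).
Since sigma*B_t ~ Normal(0, sigma^2 t), E[exp(sigma*B_t)] = exp(sigma^2 t / 2); so E[X_t] = x_0 * exp((mu - sigma^2/2) t) * exp(sigma^2 t / 2) = x_0 * exp(mu t) = 4*exp(-4*t).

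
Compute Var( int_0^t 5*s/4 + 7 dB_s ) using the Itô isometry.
Var = t*(25*t^2 + 420*t + 2352)/48

The Itô integral of a deterministic integrand f(s) has mean 0 because each increment f(s) * (B_{s+ds} - B_s) has mean 0. By the Itô isometry:
  Var( int_0^t f(s) dB_s ) = E[ (int_0^t f(s) dB_s)^2 ] = int_0^t f(s)^2 ds.
Here f(s) = 5*s/4 + 7, so f(s)^2 = (5*s + 28)^2/16. Integrate:
  int_0^t ((5*s + 28)^2/16) ds = t*(25*t^2 + 420*t + 2352)/48.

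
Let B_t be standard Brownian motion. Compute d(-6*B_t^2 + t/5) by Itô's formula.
d(-6*B_t^2 + t/5) = (-29/5) dt + (-12*B_t) dB_t

Itô's formula for f(t, x): d f(t, B_t) = (f_t + (1/2) f_xx) dt + f_x dB_t. Compute partials of f(t, x) = t/5 - 6*x^2:
  f_t(t,x)  = 1/5
  f_x(t,x)  = -12*x
  f_xx(t,x) = -12
Assemble drift = f_t + (1/2) f_xx = -29/5 and diffusion = f_x = -12*x. Substituting x = B_t:
  d(-6*B_t^2 + t/5) = (-29/5) dt + (-12*B_t) dB_t.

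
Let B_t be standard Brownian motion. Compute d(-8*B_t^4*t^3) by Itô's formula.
d(-8*B_t^4*t^3) = (24*B_t^2*t^2*(-B_t^2 - 2*t)) dt + (-32*B_t^3*t^3) dB_t

Itô's formula for f(t, x): d f(t, B_t) = (f_t + (1/2) f_xx) dt + f_x dB_t. Compute partials of f(t, x) = -8*t^3*x^4:
  f_t(t,x)  = -24*t^2*x^4
  f_x(t,x)  = -32*t^3*x^3
  f_xx(t,x) = -96*t^3*x^2
Assemble drift = f_t + (1/2) f_xx = 24*t^2*x^2*(-2*t - x^2) and diffusion = f_x = -32*t^3*x^3. Substituting x = B_t:
  d(-8*B_t^4*t^3) = (24*B_t^2*t^2*(-B_t^2 - 2*t)) dt + (-32*B_t^3*t^3) dB_t.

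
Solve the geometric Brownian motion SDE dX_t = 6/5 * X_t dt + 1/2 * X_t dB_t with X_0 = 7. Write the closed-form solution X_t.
X_t = 7 * exp((43/40) * t + (1/2) * B_t)

For GBM dX = mu X dt + sigma X dB with X_0 = x_0, apply Itô to Y = log X: dY = (mu - sigma^2/2) dt + sigma dB, so Y_t = log(x_0) + (mu - sigma^2/2) t + sigma B_t and hence X_t = x_0 * exp((mu - sigma^2/2) t + sigma B_t).
With mu = 6/5, sigma = 1/2, x_0 = 7, this gives:
  X_t = 7 * exp((43/40) * t + (1/2) * B_t).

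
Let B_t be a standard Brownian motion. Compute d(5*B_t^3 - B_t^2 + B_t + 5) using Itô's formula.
d(5*B_t^3 - B_t^2 + B_t + 5) = (15*B_t - 1) dt + (15*B_t^2 - 2*B_t + 1) dB_t

Itô's formula for f(B_t) gives d f(B_t) = f'(B_t) dB_t + (1/2) f''(B_t) dt. Compute derivatives of f(x) = 5*x^3 - x^2 + x + 5:
  f'(x)  = 15*x^2 - 2*x + 1
  f''(x) = 30*x - 2
Substitute x = B_t and multiply the f'' term by 1/2:
  drift     = (1/2) * (30*x - 2) evaluated at B_t = 15*B_t - 1
  diffusion = (15*x^2 - 2*x + 1) evaluated at B_t = 15*B_t^2 - 2*B_t + 1
Therefore d(5*B_t^3 - B_t^2 + B_t + 5) = (15*B_t - 1) dt + (15*B_t^2 - 2*B_t + 1) dB_t.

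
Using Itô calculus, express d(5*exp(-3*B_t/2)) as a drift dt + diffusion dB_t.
d(5*exp(-3*B_t/2)) = (45*exp(-3*B_t/2)/8) dt + (-15*exp(-3*B_t/2)/2) dB_t

Itô's formula for f(B_t) gives d f(B_t) = f'(B_t) dB_t + (1/2) f''(B_t) dt. Compute derivatives of f(x) = 5*exp(-3*x/2):
  f'(x)  = -15*exp(-3*x/2)/2
  f''(x) = 45*exp(-3*x/2)/4
Substitute x = B_t and multiply the f'' term by 1/2:
  drift     = (1/2) * (45*exp(-3*x/2)/4) evaluated at B_t = 45*exp(-3*B_t/2)/8
  diffusion = (-15*exp(-3*x/2)/2) evaluated at B_t = -15*exp(-3*B_t/2)/2
Therefore d(5*exp(-3*B_t/2)) = (45*exp(-3*B_t/2)/8) dt + (-15*exp(-3*B_t/2)/2) dB_t.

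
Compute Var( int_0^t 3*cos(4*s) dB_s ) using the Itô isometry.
Var = 9*t/2 + 9*sin(4*t)*cos(4*t)/8

The Itô integral of a deterministic integrand f(s) has mean 0 because each increment f(s) * (B_{s+ds} - B_s) has mean 0. By the Itô isometry:
  Var( int_0^t f(s) dB_s ) = E[ (int_0^t f(s) dB_s)^2 ] = int_0^t f(s)^2 ds.
Here f(s) = 3*cos(4*s), so f(s)^2 = 9*cos(4*s)^2. Integrate:
  int_0^t (9*cos(4*s)^2) ds = 9*t/2 + 9*sin(4*t)*cos(4*t)/8.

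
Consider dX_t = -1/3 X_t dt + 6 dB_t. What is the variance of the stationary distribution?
lim Var(X_t) = 54

The OU SDE dX = -theta X dt + sigma dB admits the integrating factor exp(theta t): d(exp(theta t) X_t) = sigma exp(theta t) dB_t. Integrating from 0 to t gives X_t = x_0 * exp(-theta t) + sigma * int_0^t exp(-theta (t-s)) dB_s for any initial x_0. The Itô integral has variance (by the Itô isometry) sigma^2 * int_0^t exp(-2 theta (t - s)) ds = sigma^2 * (1 - exp(-2 theta t)) / (2 theta), independent of x_0.
With theta = 1/3, sigma = 6:
  Var(X_t) = (6)^2 * (1 - exp(-2*1/3 t)) / (2 * 1/3) = 54 - 54*exp(-2*t/3).
As t -> infinity, exp(-2*1/3 t) -> 0, so the stationary variance is sigma^2 / (2 theta) = 54.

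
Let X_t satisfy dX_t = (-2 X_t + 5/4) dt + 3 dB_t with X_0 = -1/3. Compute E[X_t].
E[X_t] = 5/8 - 23*exp(-2*t)/24

Taking expectations and using E[dB_t] = 0, the mean m(t) = E[X_t] satisfies the ODE m'(t) = a m(t) + b with m(0) = x_0. With a = -2, b = 5/4, x_0 = -1/3, the solution is
  m(t) = x_0 * exp(a t) + (b/a) * (exp(a t) - 1)
       = (-1/3) * exp((-2) t) + ((5/4)/(-2)) * (exp((-2) t) - 1)
       = 5/8 - 23*exp(-2*t)/24.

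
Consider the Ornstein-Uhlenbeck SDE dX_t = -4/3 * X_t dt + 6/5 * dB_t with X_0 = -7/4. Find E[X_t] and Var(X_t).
E[X_t] = -7*exp(-4*t/3)/4; Var(X_t) = 27/50 - 27*exp(-8*t/3)/50

The OU SDE dX = -theta X dt + sigma dB admits the integrating factor exp(theta t): d(exp(theta t) X_t) = sigma exp(theta t) dB_t. Integrating from 0 to t:
  X_t = x_0 * exp(-theta t) + sigma * int_0^t exp(-theta (t-s)) dB_s.
The Itô integral has mean 0 and (by the Itô isometry) variance sigma^2 * int_0^t exp(-2 theta (t - s)) ds = sigma^2 * (1 - exp(-2 theta t)) / (2 theta).
With theta = 4/3, sigma = 6/5, x_0 = -7/4:
  E[X_t] = -7/4 * exp(-4/3 t) = -7*exp(-4*t/3)/4
  Var(X_t) = (6/5)^2 * (1 - exp(-2*4/3 t)) / (2 * 4/3) = 27/50 - 27*exp(-8*t/3)/50.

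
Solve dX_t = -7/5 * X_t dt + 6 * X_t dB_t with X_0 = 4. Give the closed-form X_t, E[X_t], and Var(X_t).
X_t = 4 * exp((-97/5) t + (6) B_t); E[X_t] = 4*exp(-7*t/5); Var(X_t) = (16*exp(36*t) - 16)*exp(-14*t/5)

For GBM dX = mu X dt + sigma X dB with X_0 = x_0, apply Itô to Y = log X: dY = (mu - sigma^2/2) dt + sigma dB, so Y_t = log(x_0) + (mu - sigma^2/2) t + sigma B_t and hence X_t = x_0 * exp((mu - sigma^2/2) t + sigma B_t).
With mu = -7/5, sigma = 6, x_0 = 4, this gives:
  X_t = 4 * exp((-97/5) * t + (6) * B_t).
Since sigma*B_t ~ Normal(0, sigma^2 t), E[exp(sigma*B_t)] = exp(sigma^2 t / 2); so E[X_t] = x_0 * exp((mu - sigma^2/2) t) * exp(sigma^2 t / 2) = x_0 * exp(mu t) = 4*exp(-7*t/5).
Var(X_t) = E[X_t^2] - (E[X_t])^2 = x_0^2 * exp(2 mu t) * (exp(sigma^2 t) - 1) = (16*exp(36*t) - 16)*exp(-14*t/5).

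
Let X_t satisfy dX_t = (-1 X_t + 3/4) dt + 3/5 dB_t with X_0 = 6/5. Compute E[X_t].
E[X_t] = 3/4 + 9*exp(-t)/20

Taking expectations and using E[dB_t] = 0, the mean m(t) = E[X_t] satisfies the ODE m'(t) = a m(t) + b with m(0) = x_0. With a = -1, b = 3/4, x_0 = 6/5, the solution is
  m(t) = x_0 * exp(a t) + (b/a) * (exp(a t) - 1)
       = (6/5) * exp((-1) t) + ((3/4)/(-1)) * (exp((-1) t) - 1)
       = 3/4 + 9*exp(-t)/20.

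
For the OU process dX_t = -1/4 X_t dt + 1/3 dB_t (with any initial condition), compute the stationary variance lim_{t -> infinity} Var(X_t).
lim Var(X_t) = 2/9

The OU SDE dX = -theta X dt + sigma dB admits the integrating factor exp(theta t): d(exp(theta t) X_t) = sigma exp(theta t) dB_t. Integrating from 0 to t gives X_t = x_0 * exp(-theta t) + sigma * int_0^t exp(-theta (t-s)) dB_s for any initial x_0. The Itô integral has variance (by the Itô isometry) sigma^2 * int_0^t exp(-2 theta (t - s)) ds = sigma^2 * (1 - exp(-2 theta t)) / (2 theta), independent of x_0.
With theta = 1/4, sigma = 1/3:
  Var(X_t) = (1/3)^2 * (1 - exp(-2*1/4 t)) / (2 * 1/4) = 2/9 - 2*exp(-t/2)/9.
As t -> infinity, exp(-2*1/4 t) -> 0, so the stationary variance is sigma^2 / (2 theta) = 2/9.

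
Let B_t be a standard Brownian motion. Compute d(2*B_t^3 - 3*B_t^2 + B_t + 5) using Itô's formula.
d(2*B_t^3 - 3*B_t^2 + B_t + 5) = (6*B_t - 3) dt + (6*B_t^2 - 6*B_t + 1) dB_t

Itô's formula for f(B_t) gives d f(B_t) = f'(B_t) dB_t + (1/2) f''(B_t) dt. Compute derivatives of f(x) = 2*x^3 - 3*x^2 + x + 5:
  f'(x)  = 6*x^2 - 6*x + 1
  f''(x) = 12*x - 6
Substitute x = B_t and multiply the f'' term by 1/2:
  drift     = (1/2) * (12*x - 6) evaluated at B_t = 6*B_t - 3
  diffusion = (6*x^2 - 6*x + 1) evaluated at B_t = 6*B_t^2 - 6*B_t + 1
Therefore d(2*B_t^3 - 3*B_t^2 + B_t + 5) = (6*B_t - 3) dt + (6*B_t^2 - 6*B_t + 1) dB_t.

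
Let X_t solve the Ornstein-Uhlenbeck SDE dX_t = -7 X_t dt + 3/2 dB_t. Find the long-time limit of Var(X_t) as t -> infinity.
lim Var(X_t) = 9/56

The OU SDE dX = -theta X dt + sigma dB admits the integrating factor exp(theta t): d(exp(theta t) X_t) = sigma exp(theta t) dB_t. Integrating from 0 to t gives X_t = x_0 * exp(-theta t) + sigma * int_0^t exp(-theta (t-s)) dB_s for any initial x_0. The Itô integral has variance (by the Itô isometry) sigma^2 * int_0^t exp(-2 theta (t - s)) ds = sigma^2 * (1 - exp(-2 theta t)) / (2 theta), independent of x_0.
With theta = 7, sigma = 3/2:
  Var(X_t) = (3/2)^2 * (1 - exp(-2*7 t)) / (2 * 7) = 9/56 - 9*exp(-14*t)/56.
As t -> infinity, exp(-2*7 t) -> 0, so the stationary variance is sigma^2 / (2 theta) = 9/56.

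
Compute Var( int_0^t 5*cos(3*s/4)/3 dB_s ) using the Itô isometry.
Var = 25*t/18 + 25*sin(3*t/2)/27

The Itô integral of a deterministic integrand f(s) has mean 0 because each increment f(s) * (B_{s+ds} - B_s) has mean 0. By the Itô isometry:
  Var( int_0^t f(s) dB_s ) = E[ (int_0^t f(s) dB_s)^2 ] = int_0^t f(s)^2 ds.
Here f(s) = 5*cos(3*s/4)/3, so f(s)^2 = 25*cos(3*s/4)^2/9. Integrate:
  int_0^t (25*cos(3*s/4)^2/9) ds = 25*t/18 + 25*sin(3*t/2)/27.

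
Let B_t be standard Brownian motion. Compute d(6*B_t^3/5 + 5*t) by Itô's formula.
d(6*B_t^3/5 + 5*t) = (18*B_t/5 + 5) dt + (18*B_t^2/5) dB_t

Itô's formula for f(t, x): d f(t, B_t) = (f_t + (1/2) f_xx) dt + f_x dB_t. Compute partials of f(t, x) = 5*t + 6*x^3/5:
  f_t(t,x)  = 5
  f_x(t,x)  = 18*x^2/5
  f_xx(t,x) = 36*x/5
Assemble drift = f_t + (1/2) f_xx = 18*x/5 + 5 and diffusion = f_x = 18*x^2/5. Substituting x = B_t:
  d(6*B_t^3/5 + 5*t) = (18*B_t/5 + 5) dt + (18*B_t^2/5) dB_t.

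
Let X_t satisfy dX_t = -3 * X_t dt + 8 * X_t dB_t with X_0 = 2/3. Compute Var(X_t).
Var(X_t) = (4*exp(64*t) - 4)*exp(-6*t)/9

For GBM dX = mu X dt + sigma X dB with X_0 = x_0, apply Itô to Y = log X: dY = (mu - sigma^2/2) dt + sigma dB, so Y_t = log(x_0) + (mu - sigma^2/2) t + sigma B_t and hence X_t = x_0 * exp((mu - sigma^2/2) t + sigma B_t).
With mu = -3, sigma = 8, x_0 = 2/3, this gives:
  X_t = 2/3 * exp((-35) * t + (8) * B_t).
Since sigma*B_t ~ Normal(0, sigma^2 t), E[exp(sigma*B_t)] = exp(sigma^2 t / 2); so E[X_t] = x_0 * exp((mu - sigma^2/2) t) * exp(sigma^2 t / 2) = x_0 * exp(mu t) = 2*exp(-3*t)/3.
Var(X_t) = E[X_t^2] - (E[X_t])^2 = x_0^2 * exp(2 mu t) * (exp(sigma^2 t) - 1) = (4*exp(64*t) - 4)*exp(-6*t)/9.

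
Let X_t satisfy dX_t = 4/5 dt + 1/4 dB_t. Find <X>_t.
<X>_t = t/16

For an Itô process dX_t = a(t) dt + b(t) dB_t, the quadratic variation is <X>_t = int_0^t b(s)^2 ds (the drift term does not contribute). Here b(s) = 1/4, so
  b(s)^2 = 1/16.
Integrating from 0 to t:
  <X>_t = int_0^t (1/16) ds = t/16.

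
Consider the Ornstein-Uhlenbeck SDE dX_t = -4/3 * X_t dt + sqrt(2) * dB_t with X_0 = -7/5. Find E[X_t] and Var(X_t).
E[X_t] = -7*exp(-4*t/3)/5; Var(X_t) = 3/4 - 3*exp(-8*t/3)/4

The OU SDE dX = -theta X dt + sigma dB admits the integrating factor exp(theta t): d(exp(theta t) X_t) = sigma exp(theta t) dB_t. Integrating from 0 to t:
  X_t = x_0 * exp(-theta t) + sigma * int_0^t exp(-theta (t-s)) dB_s.
The Itô integral has mean 0 and (by the Itô isometry) variance sigma^2 * int_0^t exp(-2 theta (t - s)) ds = sigma^2 * (1 - exp(-2 theta t)) / (2 theta).
With theta = 4/3, sigma = sqrt(2), x_0 = -7/5:
  E[X_t] = -7/5 * exp(-4/3 t) = -7*exp(-4*t/3)/5
  Var(X_t) = (sqrt(2))^2 * (1 - exp(-2*4/3 t)) / (2 * 4/3) = 3/4 - 3*exp(-8*t/3)/4.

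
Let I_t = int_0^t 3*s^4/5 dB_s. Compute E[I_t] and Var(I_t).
E[I_t] = 0; Var(I_t) = t^9/25

The Itô integral of a deterministic integrand f(s) has mean 0 because each increment f(s) * (B_{s+ds} - B_s) has mean 0. By the Itô isometry:
  Var( int_0^t f(s) dB_s ) = E[ (int_0^t f(s) dB_s)^2 ] = int_0^t f(s)^2 ds.
Here f(s) = 3*s^4/5, so f(s)^2 = 9*s^8/25. Integrate:
  int_0^t (9*s^8/25) ds = t^9/25.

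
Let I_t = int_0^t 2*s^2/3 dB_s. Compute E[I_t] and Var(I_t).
E[I_t] = 0; Var(I_t) = 4*t^5/45

The Itô integral of a deterministic integrand f(s) has mean 0 because each increment f(s) * (B_{s+ds} - B_s) has mean 0. By the Itô isometry:
  Var( int_0^t f(s) dB_s ) = E[ (int_0^t f(s) dB_s)^2 ] = int_0^t f(s)^2 ds.
Here f(s) = 2*s^2/3, so f(s)^2 = 4*s^4/9. Integrate:
  int_0^t (4*s^4/9) ds = 4*t^5/45.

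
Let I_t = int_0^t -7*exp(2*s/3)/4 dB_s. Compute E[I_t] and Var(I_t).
E[I_t] = 0; Var(I_t) = 147*exp(4*t/3)/64 - 147/64

The Itô integral of a deterministic integrand f(s) has mean 0 because each increment f(s) * (B_{s+ds} - B_s) has mean 0. By the Itô isometry:
  Var( int_0^t f(s) dB_s ) = E[ (int_0^t f(s) dB_s)^2 ] = int_0^t f(s)^2 ds.
Here f(s) = -7*exp(2*s/3)/4, so f(s)^2 = 49*exp(4*s/3)/16. Integrate:
  int_0^t (49*exp(4*s/3)/16) ds = 147*exp(4*t/3)/64 - 147/64.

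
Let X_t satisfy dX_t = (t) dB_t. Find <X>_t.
<X>_t = t^3/3

For an Itô process dX_t = a(t) dt + b(t) dB_t, the quadratic variation is <X>_t = int_0^t b(s)^2 ds (the drift term does not contribute). Here b(s) = s, so
  b(s)^2 = s^2.
Integrating from 0 to t:
  <X>_t = int_0^t (s^2) ds = t^3/3.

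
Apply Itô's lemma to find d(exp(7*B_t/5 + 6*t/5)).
d(exp(7*B_t/5 + 6*t/5)) = (109*exp(7*B_t/5 + 6*t/5)/50) dt + (7*exp(7*B_t/5 + 6*t/5)/5) dB_t

Itô's formula for f(t, x): d f(t, B_t) = (f_t + (1/2) f_xx) dt + f_x dB_t. Compute partials of f(t, x) = exp(6*t/5 + 7*x/5):
  f_t(t,x)  = 6*exp(6*t/5 + 7*x/5)/5
  f_x(t,x)  = 7*exp(6*t/5 + 7*x/5)/5
  f_xx(t,x) = 49*exp(6*t/5 + 7*x/5)/25
Assemble drift = f_t + (1/2) f_xx = 109*exp(6*t/5 + 7*x/5)/50 and diffusion = f_x = 7*exp(6*t/5 + 7*x/5)/5. Substituting x = B_t:
  d(exp(7*B_t/5 + 6*t/5)) = (109*exp(7*B_t/5 + 6*t/5)/50) dt + (7*exp(7*B_t/5 + 6*t/5)/5) dB_t.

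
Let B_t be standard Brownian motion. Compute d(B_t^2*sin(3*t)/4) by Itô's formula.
d(B_t^2*sin(3*t)/4) = (3*B_t^2*cos(3*t)/4 + sin(3*t)/4) dt + (B_t*sin(3*t)/2) dB_t

Itô's formula for f(t, x): d f(t, B_t) = (f_t + (1/2) f_xx) dt + f_x dB_t. Compute partials of f(t, x) = x^2*sin(3*t)/4:
  f_t(t,x)  = 3*x^2*cos(3*t)/4
  f_x(t,x)  = x*sin(3*t)/2
  f_xx(t,x) = sin(3*t)/2
Assemble drift = f_t + (1/2) f_xx = 3*x^2*cos(3*t)/4 + sin(3*t)/4 and diffusion = f_x = x*sin(3*t)/2. Substituting x = B_t:
  d(B_t^2*sin(3*t)/4) = (3*B_t^2*cos(3*t)/4 + sin(3*t)/4) dt + (B_t*sin(3*t)/2) dB_t.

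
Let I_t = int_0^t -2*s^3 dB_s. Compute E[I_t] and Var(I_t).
E[I_t] = 0; Var(I_t) = 4*t^7/7

The Itô integral of a deterministic integrand f(s) has mean 0 because each increment f(s) * (B_{s+ds} - B_s) has mean 0. By the Itô isometry:
  Var( int_0^t f(s) dB_s ) = E[ (int_0^t f(s) dB_s)^2 ] = int_0^t f(s)^2 ds.
Here f(s) = -2*s^3, so f(s)^2 = 4*s^6. Integrate:
  int_0^t (4*s^6) ds = 4*t^7/7.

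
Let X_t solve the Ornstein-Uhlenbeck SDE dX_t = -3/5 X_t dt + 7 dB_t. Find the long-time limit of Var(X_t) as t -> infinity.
lim Var(X_t) = 245/6

The OU SDE dX = -theta X dt + sigma dB admits the integrating factor exp(theta t): d(exp(theta t) X_t) = sigma exp(theta t) dB_t. Integrating from 0 to t gives X_t = x_0 * exp(-theta t) + sigma * int_0^t exp(-theta (t-s)) dB_s for any initial x_0. The Itô integral has variance (by the Itô isometry) sigma^2 * int_0^t exp(-2 theta (t - s)) ds = sigma^2 * (1 - exp(-2 theta t)) / (2 theta), independent of x_0.
With theta = 3/5, sigma = 7:
  Var(X_t) = (7)^2 * (1 - exp(-2*3/5 t)) / (2 * 3/5) = 245/6 - 245*exp(-6*t/5)/6.
As t -> infinity, exp(-2*3/5 t) -> 0, so the stationary variance is sigma^2 / (2 theta) = 245/6.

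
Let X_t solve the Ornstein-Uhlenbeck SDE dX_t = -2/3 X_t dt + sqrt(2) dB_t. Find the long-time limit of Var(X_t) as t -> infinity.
lim Var(X_t) = 3/2

The OU SDE dX = -theta X dt + sigma dB admits the integrating factor exp(theta t): d(exp(theta t) X_t) = sigma exp(theta t) dB_t. Integrating from 0 to t gives X_t = x_0 * exp(-theta t) + sigma * int_0^t exp(-theta (t-s)) dB_s for any initial x_0. The Itô integral has variance (by the Itô isometry) sigma^2 * int_0^t exp(-2 theta (t - s)) ds = sigma^2 * (1 - exp(-2 theta t)) / (2 theta), independent of x_0.
With theta = 2/3, sigma = sqrt(2):
  Var(X_t) = (sqrt(2))^2 * (1 - exp(-2*2/3 t)) / (2 * 2/3) = 3/2 - 3*exp(-4*t/3)/2.
As t -> infinity, exp(-2*2/3 t) -> 0, so the stationary variance is sigma^2 / (2 theta) = 3/2.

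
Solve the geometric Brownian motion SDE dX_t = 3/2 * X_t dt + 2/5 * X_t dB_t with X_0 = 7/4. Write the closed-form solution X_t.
X_t = 7/4 * exp((71/50) * t + (2/5) * B_t)

For GBM dX = mu X dt + sigma X dB with X_0 = x_0, apply Itô to Y = log X: dY = (mu - sigma^2/2) dt + sigma dB, so Y_t = log(x_0) + (mu - sigma^2/2) t + sigma B_t and hence X_t = x_0 * exp((mu - sigma^2/2) t + sigma B_t).
With mu = 3/2, sigma = 2/5, x_0 = 7/4, this gives:
  X_t = 7/4 * exp((71/50) * t + (2/5) * B_t).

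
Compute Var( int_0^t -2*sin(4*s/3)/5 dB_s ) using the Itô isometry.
Var = 2*t/25 - 3*sin(4*t/3)*cos(4*t/3)/50

The Itô integral of a deterministic integrand f(s) has mean 0 because each increment f(s) * (B_{s+ds} - B_s) has mean 0. By the Itô isometry:
  Var( int_0^t f(s) dB_s ) = E[ (int_0^t f(s) dB_s)^2 ] = int_0^t f(s)^2 ds.
Here f(s) = -2*sin(4*s/3)/5, so f(s)^2 = 4*sin(4*s/3)^2/25. Integrate:
  int_0^t (4*sin(4*s/3)^2/25) ds = 2*t/25 - 3*sin(4*t/3)*cos(4*t/3)/50.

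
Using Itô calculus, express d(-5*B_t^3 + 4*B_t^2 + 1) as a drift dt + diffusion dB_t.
d(-5*B_t^3 + 4*B_t^2 + 1) = (4 - 15*B_t) dt + (B_t*(8 - 15*B_t)) dB_t

Itô's formula for f(B_t) gives d f(B_t) = f'(B_t) dB_t + (1/2) f''(B_t) dt. Compute derivatives of f(x) = -5*x^3 + 4*x^2 + 1:
  f'(x)  = x*(8 - 15*x)
  f''(x) = 8 - 30*x
Substitute x = B_t and multiply the f'' term by 1/2:
  drift     = (1/2) * (8 - 30*x) evaluated at B_t = 4 - 15*B_t
  diffusion = (x*(8 - 15*x)) evaluated at B_t = B_t*(8 - 15*B_t)
Therefore d(-5*B_t^3 + 4*B_t^2 + 1) = (4 - 15*B_t) dt + (B_t*(8 - 15*B_t)) dB_t.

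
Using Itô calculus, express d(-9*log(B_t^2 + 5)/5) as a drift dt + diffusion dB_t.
d(-9*log(B_t^2 + 5)/5) = (9*(B_t^2 - 5)/(5*(B_t^2 + 5)^2)) dt + (-18*B_t/(5*B_t^2 + 25)) dB_t

Itô's formula for f(B_t) gives d f(B_t) = f'(B_t) dB_t + (1/2) f''(B_t) dt. Compute derivatives of f(x) = -9*log(x^2 + 5)/5:
  f'(x)  = -18*x/(5*x^2 + 25)
  f''(x) = 18*(x^2 - 5)/(5*(x^2 + 5)^2)
Substitute x = B_t and multiply the f'' term by 1/2:
  drift     = (1/2) * (18*(x^2 - 5)/(5*(x^2 + 5)^2)) evaluated at B_t = 9*(B_t^2 - 5)/(5*(B_t^2 + 5)^2)
  diffusion = (-18*x/(5*x^2 + 25)) evaluated at B_t = -18*B_t/(5*B_t^2 + 25)
Therefore d(-9*log(B_t^2 + 5)/5) = (9*(B_t^2 - 5)/(5*(B_t^2 + 5)^2)) dt + (-18*B_t/(5*B_t^2 + 25)) dB_t.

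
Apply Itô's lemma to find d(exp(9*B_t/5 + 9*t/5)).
d(exp(9*B_t/5 + 9*t/5)) = (171*exp(9*B_t/5 + 9*t/5)/50) dt + (9*exp(9*B_t/5 + 9*t/5)/5) dB_t

Itô's formula for f(t, x): d f(t, B_t) = (f_t + (1/2) f_xx) dt + f_x dB_t. Compute partials of f(t, x) = exp(9*t/5 + 9*x/5):
  f_t(t,x)  = 9*exp(9*t/5 + 9*x/5)/5
  f_x(t,x)  = 9*exp(9*t/5 + 9*x/5)/5
  f_xx(t,x) = 81*exp(9*t/5 + 9*x/5)/25
Assemble drift = f_t + (1/2) f_xx = 171*exp(9*t/5 + 9*x/5)/50 and diffusion = f_x = 9*exp(9*t/5 + 9*x/5)/5. Substituting x = B_t:
  d(exp(9*B_t/5 + 9*t/5)) = (171*exp(9*B_t/5 + 9*t/5)/50) dt + (9*exp(9*B_t/5 + 9*t/5)/5) dB_t.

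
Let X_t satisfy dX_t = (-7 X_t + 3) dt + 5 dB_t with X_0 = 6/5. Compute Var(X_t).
Var(X_t) = 25/14 - 25*exp(-14*t)/14

The variance V(t) = Var(X_t) satisfies V'(t) = 2 a V(t) + c^2 with V(0) = 0 (drift coefficient is linear in X, diffusion is constant). With a = -7, c = 5, the solution is
  V(t) = (c^2 / (2 a)) * (exp(2 a t) - 1)
       = (5^2 / (2*(-7))) * (exp((-14) t) - 1)
       = 25/14 - 25*exp(-14*t)/14.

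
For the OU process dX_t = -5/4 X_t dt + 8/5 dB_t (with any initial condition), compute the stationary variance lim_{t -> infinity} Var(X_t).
lim Var(X_t) = 128/125

The OU SDE dX = -theta X dt + sigma dB admits the integrating factor exp(theta t): d(exp(theta t) X_t) = sigma exp(theta t) dB_t. Integrating from 0 to t gives X_t = x_0 * exp(-theta t) + sigma * int_0^t exp(-theta (t-s)) dB_s for any initial x_0. The Itô integral has variance (by the Itô isometry) sigma^2 * int_0^t exp(-2 theta (t - s)) ds = sigma^2 * (1 - exp(-2 theta t)) / (2 theta), independent of x_0.
With theta = 5/4, sigma = 8/5:
  Var(X_t) = (8/5)^2 * (1 - exp(-2*5/4 t)) / (2 * 5/4) = 128/125 - 128*exp(-5*t/2)/125.
As t -> infinity, exp(-2*5/4 t) -> 0, so the stationary variance is sigma^2 / (2 theta) = 128/125.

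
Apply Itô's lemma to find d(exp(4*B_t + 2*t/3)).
d(exp(4*B_t + 2*t/3)) = (26*exp(4*B_t + 2*t/3)/3) dt + (4*exp(4*B_t + 2*t/3)) dB_t

Itô's formula for f(t, x): d f(t, B_t) = (f_t + (1/2) f_xx) dt + f_x dB_t. Compute partials of f(t, x) = exp(2*t/3 + 4*x):
  f_t(t,x)  = 2*exp(2*t/3 + 4*x)/3
  f_x(t,x)  = 4*exp(2*t/3 + 4*x)
  f_xx(t,x) = 16*exp(2*t/3 + 4*x)
Assemble drift = f_t + (1/2) f_xx = 26*exp(2*t/3 + 4*x)/3 and diffusion = f_x = 4*exp(2*t/3 + 4*x). Substituting x = B_t:
  d(exp(4*B_t + 2*t/3)) = (26*exp(4*B_t + 2*t/3)/3) dt + (4*exp(4*B_t + 2*t/3)) dB_t.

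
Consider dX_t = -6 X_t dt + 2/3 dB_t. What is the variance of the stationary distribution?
lim Var(X_t) = 1/27

The OU SDE dX = -theta X dt + sigma dB admits the integrating factor exp(theta t): d(exp(theta t) X_t) = sigma exp(theta t) dB_t. Integrating from 0 to t gives X_t = x_0 * exp(-theta t) + sigma * int_0^t exp(-theta (t-s)) dB_s for any initial x_0. The Itô integral has variance (by the Itô isometry) sigma^2 * int_0^t exp(-2 theta (t - s)) ds = sigma^2 * (1 - exp(-2 theta t)) / (2 theta), independent of x_0.
With theta = 6, sigma = 2/3:
  Var(X_t) = (2/3)^2 * (1 - exp(-2*6 t)) / (2 * 6) = 1/27 - exp(-12*t)/27.
As t -> infinity, exp(-2*6 t) -> 0, so the stationary variance is sigma^2 / (2 theta) = 1/27.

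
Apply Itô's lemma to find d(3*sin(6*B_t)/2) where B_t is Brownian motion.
d(3*sin(6*B_t)/2) = (-27*sin(6*B_t)) dt + (9*cos(6*B_t)) dB_t

Itô's formula for f(B_t) gives d f(B_t) = f'(B_t) dB_t + (1/2) f''(B_t) dt. Compute derivatives of f(x) = 3*sin(6*x)/2:
  f'(x)  = 9*cos(6*x)
  f''(x) = -54*sin(6*x)
Substitute x = B_t and multiply the f'' term by 1/2:
  drift     = (1/2) * (-54*sin(6*x)) evaluated at B_t = -27*sin(6*B_t)
  diffusion = (9*cos(6*x)) evaluated at B_t = 9*cos(6*B_t)
Therefore d(3*sin(6*B_t)/2) = (-27*sin(6*B_t)) dt + (9*cos(6*B_t)) dB_t.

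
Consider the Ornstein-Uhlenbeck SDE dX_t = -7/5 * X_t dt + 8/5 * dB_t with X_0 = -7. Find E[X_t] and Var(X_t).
E[X_t] = -7*exp(-7*t/5); Var(X_t) = 32/35 - 32*exp(-14*t/5)/35

The OU SDE dX = -theta X dt + sigma dB admits the integrating factor exp(theta t): d(exp(theta t) X_t) = sigma exp(theta t) dB_t. Integrating from 0 to t:
  X_t = x_0 * exp(-theta t) + sigma * int_0^t exp(-theta (t-s)) dB_s.
The Itô integral has mean 0 and (by the Itô isometry) variance sigma^2 * int_0^t exp(-2 theta (t - s)) ds = sigma^2 * (1 - exp(-2 theta t)) / (2 theta).
With theta = 7/5, sigma = 8/5, x_0 = -7:
  E[X_t] = -7 * exp(-7/5 t) = -7*exp(-7*t/5)
  Var(X_t) = (8/5)^2 * (1 - exp(-2*7/5 t)) / (2 * 7/5) = 32/35 - 32*exp(-14*t/5)/35.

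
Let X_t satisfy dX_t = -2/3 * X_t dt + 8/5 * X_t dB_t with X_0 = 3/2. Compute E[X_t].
E[X_t] = 3*exp(-2*t/3)/2

For GBM dX = mu X dt + sigma X dB with X_0 = x_0, apply Itô to Y = log X: dY = (mu - sigma^2/2) dt + sigma dB, so Y_t = log(x_0) + (mu - sigma^2/2) t + sigma B_t and hence X_t = x_0 * exp((mu - sigma^2/2) t + sigma B_t).
With mu = -2/3, sigma = 8/5, x_0 = 3/2, this gives:
  X_t = 3/2 * exp((-146/75) * t + (8/5) * B_t).
Since sigma*B_t ~ Normal(0, sigma^2 t), E[exp(sigma*B_t)] = exp(sigma^2 t / 2); so E[X_t] = x_0 * exp((mu - sigma^2/2) t) * exp(sigma^2 t / 2) = x_0 * exp(mu t) = 3*exp(-2*t/3)/2.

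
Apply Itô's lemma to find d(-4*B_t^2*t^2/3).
d(-4*B_t^2*t^2/3) = (4*t*(-2*B_t^2 - t)/3) dt + (-8*B_t*t^2/3) dB_t

Itô's formula for f(t, x): d f(t, B_t) = (f_t + (1/2) f_xx) dt + f_x dB_t. Compute partials of f(t, x) = -4*t^2*x^2/3:
  f_t(t,x)  = -8*t*x^2/3
  f_x(t,x)  = -8*t^2*x/3
  f_xx(t,x) = -8*t^2/3
Assemble drift = f_t + (1/2) f_xx = 4*t*(-t - 2*x^2)/3 and diffusion = f_x = -8*t^2*x/3. Substituting x = B_t:
  d(-4*B_t^2*t^2/3) = (4*t*(-2*B_t^2 - t)/3) dt + (-8*B_t*t^2/3) dB_t.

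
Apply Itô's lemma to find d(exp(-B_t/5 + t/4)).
d(exp(-B_t/5 + t/4)) = (27*exp(-B_t/5 + t/4)/100) dt + (-exp(-B_t/5 + t/4)/5) dB_t

Itô's formula for f(t, x): d f(t, B_t) = (f_t + (1/2) f_xx) dt + f_x dB_t. Compute partials of f(t, x) = exp(t/4 - x/5):
  f_t(t,x)  = exp(t/4 - x/5)/4
  f_x(t,x)  = -exp(t/4 - x/5)/5
  f_xx(t,x) = exp(t/4 - x/5)/25
Assemble drift = f_t + (1/2) f_xx = 27*exp(t/4 - x/5)/100 and diffusion = f_x = -exp(t/4 - x/5)/5. Substituting x = B_t:
  d(exp(-B_t/5 + t/4)) = (27*exp(-B_t/5 + t/4)/100) dt + (-exp(-B_t/5 + t/4)/5) dB_t.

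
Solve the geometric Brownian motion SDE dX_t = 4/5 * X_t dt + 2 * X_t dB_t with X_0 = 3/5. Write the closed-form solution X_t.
X_t = 3/5 * exp((-6/5) * t + (2) * B_t)

For GBM dX = mu X dt + sigma X dB with X_0 = x_0, apply Itô to Y = log X: dY = (mu - sigma^2/2) dt + sigma dB, so Y_t = log(x_0) + (mu - sigma^2/2) t + sigma B_t and hence X_t = x_0 * exp((mu - sigma^2/2) t + sigma B_t).
With mu = 4/5, sigma = 2, x_0 = 3/5, this gives:
  X_t = 3/5 * exp((-6/5) * t + (2) * B_t).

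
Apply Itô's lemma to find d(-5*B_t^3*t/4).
d(-5*B_t^3*t/4) = (5*B_t*(-B_t^2 - 3*t)/4) dt + (-15*B_t^2*t/4) dB_t

Itô's formula for f(t, x): d f(t, B_t) = (f_t + (1/2) f_xx) dt + f_x dB_t. Compute partials of f(t, x) = -5*t*x^3/4:
  f_t(t,x)  = -5*x^3/4
  f_x(t,x)  = -15*t*x^2/4
  f_xx(t,x) = -15*t*x/2
Assemble drift = f_t + (1/2) f_xx = 5*x*(-3*t - x^2)/4 and diffusion = f_x = -15*t*x^2/4. Substituting x = B_t:
  d(-5*B_t^3*t/4) = (5*B_t*(-B_t^2 - 3*t)/4) dt + (-15*B_t^2*t/4) dB_t.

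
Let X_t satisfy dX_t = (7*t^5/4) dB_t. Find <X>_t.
<X>_t = 49*t^11/176

For an Itô process dX_t = a(t) dt + b(t) dB_t, the quadratic variation is <X>_t = int_0^t b(s)^2 ds (the drift term does not contribute). Here b(s) = 7*s^5/4, so
  b(s)^2 = 49*s^10/16.
Integrating from 0 to t:
  <X>_t = int_0^t (49*s^10/16) ds = 49*t^11/176.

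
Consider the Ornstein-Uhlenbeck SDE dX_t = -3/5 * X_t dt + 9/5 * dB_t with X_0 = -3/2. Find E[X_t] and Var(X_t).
E[X_t] = -3*exp(-3*t/5)/2; Var(X_t) = 27/10 - 27*exp(-6*t/5)/10

The OU SDE dX = -theta X dt + sigma dB admits the integrating factor exp(theta t): d(exp(theta t) X_t) = sigma exp(theta t) dB_t. Integrating from 0 to t:
  X_t = x_0 * exp(-theta t) + sigma * int_0^t exp(-theta (t-s)) dB_s.
The Itô integral has mean 0 and (by the Itô isometry) variance sigma^2 * int_0^t exp(-2 theta (t - s)) ds = sigma^2 * (1 - exp(-2 theta t)) / (2 theta).
With theta = 3/5, sigma = 9/5, x_0 = -3/2:
  E[X_t] = -3/2 * exp(-3/5 t) = -3*exp(-3*t/5)/2
  Var(X_t) = (9/5)^2 * (1 - exp(-2*3/5 t)) / (2 * 3/5) = 27/10 - 27*exp(-6*t/5)/10.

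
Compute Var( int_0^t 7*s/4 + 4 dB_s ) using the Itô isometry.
Var = t*(49*t^2 + 336*t + 768)/48

The Itô integral of a deterministic integrand f(s) has mean 0 because each increment f(s) * (B_{s+ds} - B_s) has mean 0. By the Itô isometry:
  Var( int_0^t f(s) dB_s ) = E[ (int_0^t f(s) dB_s)^2 ] = int_0^t f(s)^2 ds.
Here f(s) = 7*s/4 + 4, so f(s)^2 = (7*s + 16)^2/16. Integrate:
  int_0^t ((7*s + 16)^2/16) ds = t*(49*t^2 + 336*t + 768)/48.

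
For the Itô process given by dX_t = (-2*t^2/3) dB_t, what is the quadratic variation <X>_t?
<X>_t = 4*t^5/45

For an Itô process dX_t = a(t) dt + b(t) dB_t, the quadratic variation is <X>_t = int_0^t b(s)^2 ds (the drift term does not contribute). Here b(s) = -2*s^2/3, so
  b(s)^2 = 4*s^4/9.
Integrating from 0 to t:
  <X>_t = int_0^t (4*s^4/9) ds = 4*t^5/45.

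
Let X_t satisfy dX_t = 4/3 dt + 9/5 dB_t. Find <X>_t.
<X>_t = 81*t/25

For an Itô process dX_t = a(t) dt + b(t) dB_t, the quadratic variation is <X>_t = int_0^t b(s)^2 ds (the drift term does not contribute). Here b(s) = 9/5, so
  b(s)^2 = 81/25.
Integrating from 0 to t:
  <X>_t = int_0^t (81/25) ds = 81*t/25.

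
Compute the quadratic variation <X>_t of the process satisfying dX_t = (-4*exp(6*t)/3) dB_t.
<X>_t = 4*exp(12*t)/27 - 4/27

For an Itô process dX_t = a(t) dt + b(t) dB_t, the quadratic variation is <X>_t = int_0^t b(s)^2 ds (the drift term does not contribute). Here b(s) = -4*exp(6*s)/3, so
  b(s)^2 = 16*exp(12*s)/9.
Integrating from 0 to t:
  <X>_t = int_0^t (16*exp(12*s)/9) ds = 4*exp(12*t)/27 - 4/27.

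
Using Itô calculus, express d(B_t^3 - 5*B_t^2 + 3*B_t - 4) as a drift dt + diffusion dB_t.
d(B_t^3 - 5*B_t^2 + 3*B_t - 4) = (3*B_t - 5) dt + (3*B_t^2 - 10*B_t + 3) dB_t

Itô's formula for f(B_t) gives d f(B_t) = f'(B_t) dB_t + (1/2) f''(B_t) dt. Compute derivatives of f(x) = x^3 - 5*x^2 + 3*x - 4:
  f'(x)  = 3*x^2 - 10*x + 3
  f''(x) = 6*x - 10
Substitute x = B_t and multiply the f'' term by 1/2:
  drift     = (1/2) * (6*x - 10) evaluated at B_t = 3*B_t - 5
  diffusion = (3*x^2 - 10*x + 3) evaluated at B_t = 3*B_t^2 - 10*B_t + 3
Therefore d(B_t^3 - 5*B_t^2 + 3*B_t - 4) = (3*B_t - 5) dt + (3*B_t^2 - 10*B_t + 3) dB_t.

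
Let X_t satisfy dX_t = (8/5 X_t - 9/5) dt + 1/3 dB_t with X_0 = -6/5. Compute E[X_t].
E[X_t] = 9/8 - 93*exp(8*t/5)/40

Taking expectations and using E[dB_t] = 0, the mean m(t) = E[X_t] satisfies the ODE m'(t) = a m(t) + b with m(0) = x_0. With a = 8/5, b = -9/5, x_0 = -6/5, the solution is
  m(t) = x_0 * exp(a t) + (b/a) * (exp(a t) - 1)
       = (-6/5) * exp((8/5) t) + ((-9/5)/(8/5)) * (exp((8/5) t) - 1)
       = 9/8 - 93*exp(8*t/5)/40.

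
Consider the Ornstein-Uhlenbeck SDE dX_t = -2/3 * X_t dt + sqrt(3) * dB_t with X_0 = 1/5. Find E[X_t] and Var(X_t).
E[X_t] = exp(-2*t/3)/5; Var(X_t) = 9/4 - 9*exp(-4*t/3)/4

The OU SDE dX = -theta X dt + sigma dB admits the integrating factor exp(theta t): d(exp(theta t) X_t) = sigma exp(theta t) dB_t. Integrating from 0 to t:
  X_t = x_0 * exp(-theta t) + sigma * int_0^t exp(-theta (t-s)) dB_s.
The Itô integral has mean 0 and (by the Itô isometry) variance sigma^2 * int_0^t exp(-2 theta (t - s)) ds = sigma^2 * (1 - exp(-2 theta t)) / (2 theta).
With theta = 2/3, sigma = sqrt(3), x_0 = 1/5:
  E[X_t] = 1/5 * exp(-2/3 t) = exp(-2*t/3)/5
  Var(X_t) = (sqrt(3))^2 * (1 - exp(-2*2/3 t)) / (2 * 2/3) = 9/4 - 9*exp(-4*t/3)/4.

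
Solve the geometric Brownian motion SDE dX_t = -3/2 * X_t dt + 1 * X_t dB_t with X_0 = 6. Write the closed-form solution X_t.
X_t = 6 * exp((-2) * t + (1) * B_t)

For GBM dX = mu X dt + sigma X dB with X_0 = x_0, apply Itô to Y = log X: dY = (mu - sigma^2/2) dt + sigma dB, so Y_t = log(x_0) + (mu - sigma^2/2) t + sigma B_t and hence X_t = x_0 * exp((mu - sigma^2/2) t + sigma B_t).
With mu = -3/2, sigma = 1, x_0 = 6, this gives:
  X_t = 6 * exp((-2) * t + (1) * B_t).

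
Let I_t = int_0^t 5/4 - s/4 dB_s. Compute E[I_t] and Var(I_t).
E[I_t] = 0; Var(I_t) = t*(t^2 - 15*t + 75)/48

The Itô integral of a deterministic integrand f(s) has mean 0 because each increment f(s) * (B_{s+ds} - B_s) has mean 0. By the Itô isometry:
  Var( int_0^t f(s) dB_s ) = E[ (int_0^t f(s) dB_s)^2 ] = int_0^t f(s)^2 ds.
Here f(s) = 5/4 - s/4, so f(s)^2 = (s - 5)^2/16. Integrate:
  int_0^t ((s - 5)^2/16) ds = t*(t^2 - 15*t + 75)/48.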